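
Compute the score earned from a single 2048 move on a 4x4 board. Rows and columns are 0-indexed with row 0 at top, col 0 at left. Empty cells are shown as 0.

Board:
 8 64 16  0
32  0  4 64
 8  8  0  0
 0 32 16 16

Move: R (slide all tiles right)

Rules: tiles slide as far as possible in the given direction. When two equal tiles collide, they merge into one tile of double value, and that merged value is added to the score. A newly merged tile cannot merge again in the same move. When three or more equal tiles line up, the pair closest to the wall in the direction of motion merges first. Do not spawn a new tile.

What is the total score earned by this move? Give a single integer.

Answer: 48

Derivation:
Slide right:
row 0: [8, 64, 16, 0] -> [0, 8, 64, 16]  score +0 (running 0)
row 1: [32, 0, 4, 64] -> [0, 32, 4, 64]  score +0 (running 0)
row 2: [8, 8, 0, 0] -> [0, 0, 0, 16]  score +16 (running 16)
row 3: [0, 32, 16, 16] -> [0, 0, 32, 32]  score +32 (running 48)
Board after move:
 0  8 64 16
 0 32  4 64
 0  0  0 16
 0  0 32 32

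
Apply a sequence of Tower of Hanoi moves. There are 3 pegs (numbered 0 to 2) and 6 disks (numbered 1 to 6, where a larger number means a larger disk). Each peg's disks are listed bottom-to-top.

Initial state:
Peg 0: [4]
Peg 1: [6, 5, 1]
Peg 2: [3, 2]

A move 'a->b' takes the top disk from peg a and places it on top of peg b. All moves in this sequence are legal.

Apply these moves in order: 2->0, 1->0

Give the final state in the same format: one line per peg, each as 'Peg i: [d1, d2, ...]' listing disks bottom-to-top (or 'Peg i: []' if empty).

Answer: Peg 0: [4, 2, 1]
Peg 1: [6, 5]
Peg 2: [3]

Derivation:
After move 1 (2->0):
Peg 0: [4, 2]
Peg 1: [6, 5, 1]
Peg 2: [3]

After move 2 (1->0):
Peg 0: [4, 2, 1]
Peg 1: [6, 5]
Peg 2: [3]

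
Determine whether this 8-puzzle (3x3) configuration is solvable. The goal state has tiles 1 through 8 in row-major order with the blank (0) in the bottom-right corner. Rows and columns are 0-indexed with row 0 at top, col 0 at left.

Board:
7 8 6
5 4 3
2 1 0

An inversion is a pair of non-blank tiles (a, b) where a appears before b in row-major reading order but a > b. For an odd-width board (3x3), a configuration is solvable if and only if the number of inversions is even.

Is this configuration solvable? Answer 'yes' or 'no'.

Answer: no

Derivation:
Inversions (pairs i<j in row-major order where tile[i] > tile[j] > 0): 27
27 is odd, so the puzzle is not solvable.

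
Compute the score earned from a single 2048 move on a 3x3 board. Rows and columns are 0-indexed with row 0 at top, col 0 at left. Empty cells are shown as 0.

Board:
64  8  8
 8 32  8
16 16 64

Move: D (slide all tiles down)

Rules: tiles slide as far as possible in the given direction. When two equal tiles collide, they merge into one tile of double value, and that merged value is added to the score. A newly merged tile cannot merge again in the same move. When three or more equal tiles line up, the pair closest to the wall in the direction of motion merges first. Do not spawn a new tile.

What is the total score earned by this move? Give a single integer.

Answer: 16

Derivation:
Slide down:
col 0: [64, 8, 16] -> [64, 8, 16]  score +0 (running 0)
col 1: [8, 32, 16] -> [8, 32, 16]  score +0 (running 0)
col 2: [8, 8, 64] -> [0, 16, 64]  score +16 (running 16)
Board after move:
64  8  0
 8 32 16
16 16 64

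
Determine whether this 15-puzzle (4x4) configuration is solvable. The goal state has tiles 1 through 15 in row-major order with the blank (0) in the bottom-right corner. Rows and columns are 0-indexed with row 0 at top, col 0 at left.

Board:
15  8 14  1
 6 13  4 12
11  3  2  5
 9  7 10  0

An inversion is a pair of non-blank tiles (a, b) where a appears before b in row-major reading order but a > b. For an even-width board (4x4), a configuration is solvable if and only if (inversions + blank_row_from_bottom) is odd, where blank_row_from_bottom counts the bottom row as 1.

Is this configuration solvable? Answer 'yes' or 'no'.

Answer: no

Derivation:
Inversions: 63
Blank is in row 3 (0-indexed from top), which is row 1 counting from the bottom (bottom = 1).
63 + 1 = 64, which is even, so the puzzle is not solvable.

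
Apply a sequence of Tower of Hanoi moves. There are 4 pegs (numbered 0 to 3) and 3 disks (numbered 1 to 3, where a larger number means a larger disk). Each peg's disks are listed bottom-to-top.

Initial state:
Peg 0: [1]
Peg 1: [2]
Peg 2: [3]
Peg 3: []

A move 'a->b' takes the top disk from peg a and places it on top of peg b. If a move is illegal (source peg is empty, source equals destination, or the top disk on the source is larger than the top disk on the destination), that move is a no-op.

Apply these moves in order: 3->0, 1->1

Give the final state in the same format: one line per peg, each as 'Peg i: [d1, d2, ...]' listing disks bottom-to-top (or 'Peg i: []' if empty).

Answer: Peg 0: [1]
Peg 1: [2]
Peg 2: [3]
Peg 3: []

Derivation:
After move 1 (3->0):
Peg 0: [1]
Peg 1: [2]
Peg 2: [3]
Peg 3: []

After move 2 (1->1):
Peg 0: [1]
Peg 1: [2]
Peg 2: [3]
Peg 3: []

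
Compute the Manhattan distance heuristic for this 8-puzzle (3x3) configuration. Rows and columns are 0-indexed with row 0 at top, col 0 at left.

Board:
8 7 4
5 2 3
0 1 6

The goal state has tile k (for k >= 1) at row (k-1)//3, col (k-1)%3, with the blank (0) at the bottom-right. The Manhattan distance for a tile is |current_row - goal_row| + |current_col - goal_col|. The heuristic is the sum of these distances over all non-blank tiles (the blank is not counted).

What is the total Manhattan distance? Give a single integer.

Tile 8: (0,0)->(2,1) = 3
Tile 7: (0,1)->(2,0) = 3
Tile 4: (0,2)->(1,0) = 3
Tile 5: (1,0)->(1,1) = 1
Tile 2: (1,1)->(0,1) = 1
Tile 3: (1,2)->(0,2) = 1
Tile 1: (2,1)->(0,0) = 3
Tile 6: (2,2)->(1,2) = 1
Sum: 3 + 3 + 3 + 1 + 1 + 1 + 3 + 1 = 16

Answer: 16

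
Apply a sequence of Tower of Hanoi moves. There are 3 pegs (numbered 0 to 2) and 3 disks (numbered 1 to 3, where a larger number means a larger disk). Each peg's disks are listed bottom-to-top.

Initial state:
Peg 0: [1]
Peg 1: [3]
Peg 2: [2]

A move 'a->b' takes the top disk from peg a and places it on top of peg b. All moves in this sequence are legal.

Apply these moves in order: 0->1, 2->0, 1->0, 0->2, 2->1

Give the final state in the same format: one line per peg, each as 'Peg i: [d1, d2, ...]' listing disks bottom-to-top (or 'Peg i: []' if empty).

After move 1 (0->1):
Peg 0: []
Peg 1: [3, 1]
Peg 2: [2]

After move 2 (2->0):
Peg 0: [2]
Peg 1: [3, 1]
Peg 2: []

After move 3 (1->0):
Peg 0: [2, 1]
Peg 1: [3]
Peg 2: []

After move 4 (0->2):
Peg 0: [2]
Peg 1: [3]
Peg 2: [1]

After move 5 (2->1):
Peg 0: [2]
Peg 1: [3, 1]
Peg 2: []

Answer: Peg 0: [2]
Peg 1: [3, 1]
Peg 2: []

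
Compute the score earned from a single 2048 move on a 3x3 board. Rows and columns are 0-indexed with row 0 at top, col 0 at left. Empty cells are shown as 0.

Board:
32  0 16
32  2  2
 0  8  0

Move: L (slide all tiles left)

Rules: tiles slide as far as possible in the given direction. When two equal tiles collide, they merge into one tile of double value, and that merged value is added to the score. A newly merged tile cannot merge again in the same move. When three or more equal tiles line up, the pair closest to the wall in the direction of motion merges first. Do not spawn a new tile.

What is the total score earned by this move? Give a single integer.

Answer: 4

Derivation:
Slide left:
row 0: [32, 0, 16] -> [32, 16, 0]  score +0 (running 0)
row 1: [32, 2, 2] -> [32, 4, 0]  score +4 (running 4)
row 2: [0, 8, 0] -> [8, 0, 0]  score +0 (running 4)
Board after move:
32 16  0
32  4  0
 8  0  0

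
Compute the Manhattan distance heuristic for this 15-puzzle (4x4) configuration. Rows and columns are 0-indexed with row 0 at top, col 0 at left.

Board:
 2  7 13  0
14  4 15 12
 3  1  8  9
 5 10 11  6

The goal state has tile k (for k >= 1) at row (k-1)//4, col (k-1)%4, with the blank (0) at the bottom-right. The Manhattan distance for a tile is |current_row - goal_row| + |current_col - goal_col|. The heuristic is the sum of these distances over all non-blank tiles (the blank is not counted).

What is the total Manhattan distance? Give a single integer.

Answer: 37

Derivation:
Tile 2: at (0,0), goal (0,1), distance |0-0|+|0-1| = 1
Tile 7: at (0,1), goal (1,2), distance |0-1|+|1-2| = 2
Tile 13: at (0,2), goal (3,0), distance |0-3|+|2-0| = 5
Tile 14: at (1,0), goal (3,1), distance |1-3|+|0-1| = 3
Tile 4: at (1,1), goal (0,3), distance |1-0|+|1-3| = 3
Tile 15: at (1,2), goal (3,2), distance |1-3|+|2-2| = 2
Tile 12: at (1,3), goal (2,3), distance |1-2|+|3-3| = 1
Tile 3: at (2,0), goal (0,2), distance |2-0|+|0-2| = 4
Tile 1: at (2,1), goal (0,0), distance |2-0|+|1-0| = 3
Tile 8: at (2,2), goal (1,3), distance |2-1|+|2-3| = 2
Tile 9: at (2,3), goal (2,0), distance |2-2|+|3-0| = 3
Tile 5: at (3,0), goal (1,0), distance |3-1|+|0-0| = 2
Tile 10: at (3,1), goal (2,1), distance |3-2|+|1-1| = 1
Tile 11: at (3,2), goal (2,2), distance |3-2|+|2-2| = 1
Tile 6: at (3,3), goal (1,1), distance |3-1|+|3-1| = 4
Sum: 1 + 2 + 5 + 3 + 3 + 2 + 1 + 4 + 3 + 2 + 3 + 2 + 1 + 1 + 4 = 37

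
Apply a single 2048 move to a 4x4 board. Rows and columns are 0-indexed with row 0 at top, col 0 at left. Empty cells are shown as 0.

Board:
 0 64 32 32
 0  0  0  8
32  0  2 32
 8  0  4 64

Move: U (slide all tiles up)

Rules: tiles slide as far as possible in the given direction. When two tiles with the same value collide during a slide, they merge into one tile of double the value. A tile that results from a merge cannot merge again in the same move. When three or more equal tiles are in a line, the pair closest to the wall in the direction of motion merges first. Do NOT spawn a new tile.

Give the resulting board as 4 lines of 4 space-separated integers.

Answer: 32 64 32 32
 8  0  2  8
 0  0  4 32
 0  0  0 64

Derivation:
Slide up:
col 0: [0, 0, 32, 8] -> [32, 8, 0, 0]
col 1: [64, 0, 0, 0] -> [64, 0, 0, 0]
col 2: [32, 0, 2, 4] -> [32, 2, 4, 0]
col 3: [32, 8, 32, 64] -> [32, 8, 32, 64]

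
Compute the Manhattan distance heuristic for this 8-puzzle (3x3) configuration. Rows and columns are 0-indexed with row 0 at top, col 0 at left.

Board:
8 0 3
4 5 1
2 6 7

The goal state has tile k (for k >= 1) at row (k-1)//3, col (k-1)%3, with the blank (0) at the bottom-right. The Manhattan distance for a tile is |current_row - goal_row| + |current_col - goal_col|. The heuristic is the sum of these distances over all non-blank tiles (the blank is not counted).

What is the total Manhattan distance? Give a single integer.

Tile 8: (0,0)->(2,1) = 3
Tile 3: (0,2)->(0,2) = 0
Tile 4: (1,0)->(1,0) = 0
Tile 5: (1,1)->(1,1) = 0
Tile 1: (1,2)->(0,0) = 3
Tile 2: (2,0)->(0,1) = 3
Tile 6: (2,1)->(1,2) = 2
Tile 7: (2,2)->(2,0) = 2
Sum: 3 + 0 + 0 + 0 + 3 + 3 + 2 + 2 = 13

Answer: 13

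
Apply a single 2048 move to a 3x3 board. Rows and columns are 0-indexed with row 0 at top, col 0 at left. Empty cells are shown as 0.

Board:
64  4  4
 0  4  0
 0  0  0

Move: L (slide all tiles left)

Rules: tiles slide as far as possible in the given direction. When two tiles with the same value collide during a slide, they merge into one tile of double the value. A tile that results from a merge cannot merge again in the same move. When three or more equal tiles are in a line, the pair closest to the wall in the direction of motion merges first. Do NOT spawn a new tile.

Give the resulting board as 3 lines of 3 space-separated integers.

Answer: 64  8  0
 4  0  0
 0  0  0

Derivation:
Slide left:
row 0: [64, 4, 4] -> [64, 8, 0]
row 1: [0, 4, 0] -> [4, 0, 0]
row 2: [0, 0, 0] -> [0, 0, 0]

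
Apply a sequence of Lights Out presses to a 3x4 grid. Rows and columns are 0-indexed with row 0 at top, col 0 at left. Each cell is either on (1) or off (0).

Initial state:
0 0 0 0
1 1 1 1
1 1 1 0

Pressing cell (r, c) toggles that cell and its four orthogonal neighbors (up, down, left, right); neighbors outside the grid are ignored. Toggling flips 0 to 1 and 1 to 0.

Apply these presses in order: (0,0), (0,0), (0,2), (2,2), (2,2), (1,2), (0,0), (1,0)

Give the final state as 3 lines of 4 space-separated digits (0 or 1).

After press 1 at (0,0):
1 1 0 0
0 1 1 1
1 1 1 0

After press 2 at (0,0):
0 0 0 0
1 1 1 1
1 1 1 0

After press 3 at (0,2):
0 1 1 1
1 1 0 1
1 1 1 0

After press 4 at (2,2):
0 1 1 1
1 1 1 1
1 0 0 1

After press 5 at (2,2):
0 1 1 1
1 1 0 1
1 1 1 0

After press 6 at (1,2):
0 1 0 1
1 0 1 0
1 1 0 0

After press 7 at (0,0):
1 0 0 1
0 0 1 0
1 1 0 0

After press 8 at (1,0):
0 0 0 1
1 1 1 0
0 1 0 0

Answer: 0 0 0 1
1 1 1 0
0 1 0 0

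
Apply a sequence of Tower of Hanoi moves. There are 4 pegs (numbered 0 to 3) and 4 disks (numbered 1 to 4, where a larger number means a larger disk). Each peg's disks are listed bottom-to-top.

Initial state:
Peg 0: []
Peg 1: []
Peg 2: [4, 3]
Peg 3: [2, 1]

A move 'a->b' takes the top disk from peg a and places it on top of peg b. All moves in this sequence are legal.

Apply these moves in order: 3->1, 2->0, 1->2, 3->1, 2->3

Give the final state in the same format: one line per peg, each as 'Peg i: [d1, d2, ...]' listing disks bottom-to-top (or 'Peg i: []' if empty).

After move 1 (3->1):
Peg 0: []
Peg 1: [1]
Peg 2: [4, 3]
Peg 3: [2]

After move 2 (2->0):
Peg 0: [3]
Peg 1: [1]
Peg 2: [4]
Peg 3: [2]

After move 3 (1->2):
Peg 0: [3]
Peg 1: []
Peg 2: [4, 1]
Peg 3: [2]

After move 4 (3->1):
Peg 0: [3]
Peg 1: [2]
Peg 2: [4, 1]
Peg 3: []

After move 5 (2->3):
Peg 0: [3]
Peg 1: [2]
Peg 2: [4]
Peg 3: [1]

Answer: Peg 0: [3]
Peg 1: [2]
Peg 2: [4]
Peg 3: [1]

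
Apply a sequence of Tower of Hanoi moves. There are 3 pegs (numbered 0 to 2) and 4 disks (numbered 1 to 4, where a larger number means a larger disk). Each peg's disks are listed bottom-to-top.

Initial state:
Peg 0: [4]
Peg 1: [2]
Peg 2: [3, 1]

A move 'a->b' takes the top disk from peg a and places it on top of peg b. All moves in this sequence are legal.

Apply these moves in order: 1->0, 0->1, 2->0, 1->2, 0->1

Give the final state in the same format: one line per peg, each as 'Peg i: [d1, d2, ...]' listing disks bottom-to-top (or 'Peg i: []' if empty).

Answer: Peg 0: [4]
Peg 1: [1]
Peg 2: [3, 2]

Derivation:
After move 1 (1->0):
Peg 0: [4, 2]
Peg 1: []
Peg 2: [3, 1]

After move 2 (0->1):
Peg 0: [4]
Peg 1: [2]
Peg 2: [3, 1]

After move 3 (2->0):
Peg 0: [4, 1]
Peg 1: [2]
Peg 2: [3]

After move 4 (1->2):
Peg 0: [4, 1]
Peg 1: []
Peg 2: [3, 2]

After move 5 (0->1):
Peg 0: [4]
Peg 1: [1]
Peg 2: [3, 2]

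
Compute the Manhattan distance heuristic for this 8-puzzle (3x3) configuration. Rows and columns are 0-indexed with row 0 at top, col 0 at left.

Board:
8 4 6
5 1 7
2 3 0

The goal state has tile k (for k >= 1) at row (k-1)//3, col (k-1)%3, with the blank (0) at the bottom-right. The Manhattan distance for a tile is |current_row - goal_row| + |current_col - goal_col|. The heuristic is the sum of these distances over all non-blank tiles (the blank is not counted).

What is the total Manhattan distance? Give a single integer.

Answer: 18

Derivation:
Tile 8: at (0,0), goal (2,1), distance |0-2|+|0-1| = 3
Tile 4: at (0,1), goal (1,0), distance |0-1|+|1-0| = 2
Tile 6: at (0,2), goal (1,2), distance |0-1|+|2-2| = 1
Tile 5: at (1,0), goal (1,1), distance |1-1|+|0-1| = 1
Tile 1: at (1,1), goal (0,0), distance |1-0|+|1-0| = 2
Tile 7: at (1,2), goal (2,0), distance |1-2|+|2-0| = 3
Tile 2: at (2,0), goal (0,1), distance |2-0|+|0-1| = 3
Tile 3: at (2,1), goal (0,2), distance |2-0|+|1-2| = 3
Sum: 3 + 2 + 1 + 1 + 2 + 3 + 3 + 3 = 18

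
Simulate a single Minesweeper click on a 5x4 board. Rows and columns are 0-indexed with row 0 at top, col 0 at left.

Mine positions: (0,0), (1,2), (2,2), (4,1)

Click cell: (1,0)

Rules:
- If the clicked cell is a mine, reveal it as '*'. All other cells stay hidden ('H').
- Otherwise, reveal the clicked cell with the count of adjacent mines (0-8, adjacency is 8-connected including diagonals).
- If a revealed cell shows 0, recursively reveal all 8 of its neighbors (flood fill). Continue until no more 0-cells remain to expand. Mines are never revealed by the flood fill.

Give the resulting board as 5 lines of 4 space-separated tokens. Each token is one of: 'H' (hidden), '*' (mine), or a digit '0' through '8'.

H H H H
1 H H H
H H H H
H H H H
H H H H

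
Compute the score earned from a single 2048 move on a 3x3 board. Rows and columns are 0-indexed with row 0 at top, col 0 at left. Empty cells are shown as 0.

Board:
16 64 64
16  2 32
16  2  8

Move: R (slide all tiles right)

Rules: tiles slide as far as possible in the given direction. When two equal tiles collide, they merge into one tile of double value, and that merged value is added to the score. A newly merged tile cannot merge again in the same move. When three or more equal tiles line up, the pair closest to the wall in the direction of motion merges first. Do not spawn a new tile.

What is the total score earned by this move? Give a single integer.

Answer: 128

Derivation:
Slide right:
row 0: [16, 64, 64] -> [0, 16, 128]  score +128 (running 128)
row 1: [16, 2, 32] -> [16, 2, 32]  score +0 (running 128)
row 2: [16, 2, 8] -> [16, 2, 8]  score +0 (running 128)
Board after move:
  0  16 128
 16   2  32
 16   2   8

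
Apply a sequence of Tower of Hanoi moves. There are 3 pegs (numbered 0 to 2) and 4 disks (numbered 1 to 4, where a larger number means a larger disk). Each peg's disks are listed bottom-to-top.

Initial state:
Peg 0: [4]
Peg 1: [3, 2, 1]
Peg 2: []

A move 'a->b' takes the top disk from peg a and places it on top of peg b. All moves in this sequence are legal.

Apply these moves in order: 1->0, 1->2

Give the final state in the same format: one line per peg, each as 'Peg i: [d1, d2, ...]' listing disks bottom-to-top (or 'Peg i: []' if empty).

After move 1 (1->0):
Peg 0: [4, 1]
Peg 1: [3, 2]
Peg 2: []

After move 2 (1->2):
Peg 0: [4, 1]
Peg 1: [3]
Peg 2: [2]

Answer: Peg 0: [4, 1]
Peg 1: [3]
Peg 2: [2]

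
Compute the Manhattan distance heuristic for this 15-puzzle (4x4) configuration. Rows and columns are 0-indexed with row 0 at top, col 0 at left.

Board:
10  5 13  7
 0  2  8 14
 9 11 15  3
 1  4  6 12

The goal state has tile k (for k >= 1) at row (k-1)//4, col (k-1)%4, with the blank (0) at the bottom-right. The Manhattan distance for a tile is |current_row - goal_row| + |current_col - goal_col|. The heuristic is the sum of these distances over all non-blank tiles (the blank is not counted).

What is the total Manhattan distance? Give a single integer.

Tile 10: (0,0)->(2,1) = 3
Tile 5: (0,1)->(1,0) = 2
Tile 13: (0,2)->(3,0) = 5
Tile 7: (0,3)->(1,2) = 2
Tile 2: (1,1)->(0,1) = 1
Tile 8: (1,2)->(1,3) = 1
Tile 14: (1,3)->(3,1) = 4
Tile 9: (2,0)->(2,0) = 0
Tile 11: (2,1)->(2,2) = 1
Tile 15: (2,2)->(3,2) = 1
Tile 3: (2,3)->(0,2) = 3
Tile 1: (3,0)->(0,0) = 3
Tile 4: (3,1)->(0,3) = 5
Tile 6: (3,2)->(1,1) = 3
Tile 12: (3,3)->(2,3) = 1
Sum: 3 + 2 + 5 + 2 + 1 + 1 + 4 + 0 + 1 + 1 + 3 + 3 + 5 + 3 + 1 = 35

Answer: 35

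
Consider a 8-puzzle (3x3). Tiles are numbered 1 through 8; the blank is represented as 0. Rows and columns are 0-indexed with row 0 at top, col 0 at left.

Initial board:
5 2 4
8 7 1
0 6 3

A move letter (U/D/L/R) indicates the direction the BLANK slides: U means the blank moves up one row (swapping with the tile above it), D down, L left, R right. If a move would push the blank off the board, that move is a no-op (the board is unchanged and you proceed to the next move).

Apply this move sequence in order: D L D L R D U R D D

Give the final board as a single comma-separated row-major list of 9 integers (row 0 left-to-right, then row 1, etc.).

Answer: 5, 2, 4, 8, 1, 3, 6, 7, 0

Derivation:
After move 1 (D):
5 2 4
8 7 1
0 6 3

After move 2 (L):
5 2 4
8 7 1
0 6 3

After move 3 (D):
5 2 4
8 7 1
0 6 3

After move 4 (L):
5 2 4
8 7 1
0 6 3

After move 5 (R):
5 2 4
8 7 1
6 0 3

After move 6 (D):
5 2 4
8 7 1
6 0 3

After move 7 (U):
5 2 4
8 0 1
6 7 3

After move 8 (R):
5 2 4
8 1 0
6 7 3

After move 9 (D):
5 2 4
8 1 3
6 7 0

After move 10 (D):
5 2 4
8 1 3
6 7 0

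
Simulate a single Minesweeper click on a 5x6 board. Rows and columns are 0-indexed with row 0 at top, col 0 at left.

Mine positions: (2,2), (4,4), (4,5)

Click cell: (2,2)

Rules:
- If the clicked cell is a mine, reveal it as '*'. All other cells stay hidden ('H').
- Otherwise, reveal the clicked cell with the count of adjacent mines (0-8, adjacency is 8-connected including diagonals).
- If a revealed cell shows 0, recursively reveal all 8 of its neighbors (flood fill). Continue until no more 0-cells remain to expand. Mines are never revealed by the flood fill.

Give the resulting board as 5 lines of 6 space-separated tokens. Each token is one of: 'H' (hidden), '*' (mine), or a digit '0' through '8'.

H H H H H H
H H H H H H
H H * H H H
H H H H H H
H H H H H H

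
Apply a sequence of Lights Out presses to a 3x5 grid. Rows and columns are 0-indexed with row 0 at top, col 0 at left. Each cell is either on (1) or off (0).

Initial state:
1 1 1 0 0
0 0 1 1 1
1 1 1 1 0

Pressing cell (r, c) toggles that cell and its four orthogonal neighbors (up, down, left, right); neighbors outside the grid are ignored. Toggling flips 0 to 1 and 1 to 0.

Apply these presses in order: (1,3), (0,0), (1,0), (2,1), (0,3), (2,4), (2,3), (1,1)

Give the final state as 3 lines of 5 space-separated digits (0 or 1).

After press 1 at (1,3):
1 1 1 1 0
0 0 0 0 0
1 1 1 0 0

After press 2 at (0,0):
0 0 1 1 0
1 0 0 0 0
1 1 1 0 0

After press 3 at (1,0):
1 0 1 1 0
0 1 0 0 0
0 1 1 0 0

After press 4 at (2,1):
1 0 1 1 0
0 0 0 0 0
1 0 0 0 0

After press 5 at (0,3):
1 0 0 0 1
0 0 0 1 0
1 0 0 0 0

After press 6 at (2,4):
1 0 0 0 1
0 0 0 1 1
1 0 0 1 1

After press 7 at (2,3):
1 0 0 0 1
0 0 0 0 1
1 0 1 0 0

After press 8 at (1,1):
1 1 0 0 1
1 1 1 0 1
1 1 1 0 0

Answer: 1 1 0 0 1
1 1 1 0 1
1 1 1 0 0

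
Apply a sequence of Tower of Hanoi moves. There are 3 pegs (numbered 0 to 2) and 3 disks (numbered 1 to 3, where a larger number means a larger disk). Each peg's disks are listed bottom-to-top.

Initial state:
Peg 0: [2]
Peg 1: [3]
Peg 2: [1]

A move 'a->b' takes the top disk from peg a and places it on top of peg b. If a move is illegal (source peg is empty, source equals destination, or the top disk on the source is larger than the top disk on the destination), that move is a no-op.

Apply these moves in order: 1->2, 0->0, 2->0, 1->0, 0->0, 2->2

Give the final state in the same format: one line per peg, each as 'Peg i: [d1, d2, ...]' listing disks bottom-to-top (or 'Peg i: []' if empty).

Answer: Peg 0: [2, 1]
Peg 1: [3]
Peg 2: []

Derivation:
After move 1 (1->2):
Peg 0: [2]
Peg 1: [3]
Peg 2: [1]

After move 2 (0->0):
Peg 0: [2]
Peg 1: [3]
Peg 2: [1]

After move 3 (2->0):
Peg 0: [2, 1]
Peg 1: [3]
Peg 2: []

After move 4 (1->0):
Peg 0: [2, 1]
Peg 1: [3]
Peg 2: []

After move 5 (0->0):
Peg 0: [2, 1]
Peg 1: [3]
Peg 2: []

After move 6 (2->2):
Peg 0: [2, 1]
Peg 1: [3]
Peg 2: []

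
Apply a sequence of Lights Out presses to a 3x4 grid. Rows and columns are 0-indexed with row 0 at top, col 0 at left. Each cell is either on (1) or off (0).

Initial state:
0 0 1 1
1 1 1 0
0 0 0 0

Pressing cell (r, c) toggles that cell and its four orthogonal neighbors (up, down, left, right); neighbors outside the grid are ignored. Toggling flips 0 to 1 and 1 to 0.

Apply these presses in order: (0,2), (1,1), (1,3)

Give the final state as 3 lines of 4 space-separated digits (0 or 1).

After press 1 at (0,2):
0 1 0 0
1 1 0 0
0 0 0 0

After press 2 at (1,1):
0 0 0 0
0 0 1 0
0 1 0 0

After press 3 at (1,3):
0 0 0 1
0 0 0 1
0 1 0 1

Answer: 0 0 0 1
0 0 0 1
0 1 0 1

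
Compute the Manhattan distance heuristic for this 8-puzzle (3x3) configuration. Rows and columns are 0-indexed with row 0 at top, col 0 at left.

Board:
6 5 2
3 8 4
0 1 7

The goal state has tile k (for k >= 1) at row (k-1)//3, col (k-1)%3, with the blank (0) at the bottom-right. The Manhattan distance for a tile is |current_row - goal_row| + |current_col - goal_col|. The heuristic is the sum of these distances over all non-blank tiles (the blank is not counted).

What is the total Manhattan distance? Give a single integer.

Tile 6: (0,0)->(1,2) = 3
Tile 5: (0,1)->(1,1) = 1
Tile 2: (0,2)->(0,1) = 1
Tile 3: (1,0)->(0,2) = 3
Tile 8: (1,1)->(2,1) = 1
Tile 4: (1,2)->(1,0) = 2
Tile 1: (2,1)->(0,0) = 3
Tile 7: (2,2)->(2,0) = 2
Sum: 3 + 1 + 1 + 3 + 1 + 2 + 3 + 2 = 16

Answer: 16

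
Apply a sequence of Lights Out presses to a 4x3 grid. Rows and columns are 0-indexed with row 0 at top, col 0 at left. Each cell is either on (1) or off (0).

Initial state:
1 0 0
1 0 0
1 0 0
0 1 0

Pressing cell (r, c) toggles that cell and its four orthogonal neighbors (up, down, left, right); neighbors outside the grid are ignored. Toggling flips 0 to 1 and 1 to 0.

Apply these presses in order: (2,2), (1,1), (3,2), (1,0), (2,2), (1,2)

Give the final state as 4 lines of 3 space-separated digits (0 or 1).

After press 1 at (2,2):
1 0 0
1 0 1
1 1 1
0 1 1

After press 2 at (1,1):
1 1 0
0 1 0
1 0 1
0 1 1

After press 3 at (3,2):
1 1 0
0 1 0
1 0 0
0 0 0

After press 4 at (1,0):
0 1 0
1 0 0
0 0 0
0 0 0

After press 5 at (2,2):
0 1 0
1 0 1
0 1 1
0 0 1

After press 6 at (1,2):
0 1 1
1 1 0
0 1 0
0 0 1

Answer: 0 1 1
1 1 0
0 1 0
0 0 1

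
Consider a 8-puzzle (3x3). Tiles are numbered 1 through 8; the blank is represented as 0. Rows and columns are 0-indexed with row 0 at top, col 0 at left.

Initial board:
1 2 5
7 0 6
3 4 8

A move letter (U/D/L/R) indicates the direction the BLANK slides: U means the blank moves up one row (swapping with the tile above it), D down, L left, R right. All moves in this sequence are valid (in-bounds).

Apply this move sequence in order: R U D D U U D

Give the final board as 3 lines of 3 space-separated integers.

After move 1 (R):
1 2 5
7 6 0
3 4 8

After move 2 (U):
1 2 0
7 6 5
3 4 8

After move 3 (D):
1 2 5
7 6 0
3 4 8

After move 4 (D):
1 2 5
7 6 8
3 4 0

After move 5 (U):
1 2 5
7 6 0
3 4 8

After move 6 (U):
1 2 0
7 6 5
3 4 8

After move 7 (D):
1 2 5
7 6 0
3 4 8

Answer: 1 2 5
7 6 0
3 4 8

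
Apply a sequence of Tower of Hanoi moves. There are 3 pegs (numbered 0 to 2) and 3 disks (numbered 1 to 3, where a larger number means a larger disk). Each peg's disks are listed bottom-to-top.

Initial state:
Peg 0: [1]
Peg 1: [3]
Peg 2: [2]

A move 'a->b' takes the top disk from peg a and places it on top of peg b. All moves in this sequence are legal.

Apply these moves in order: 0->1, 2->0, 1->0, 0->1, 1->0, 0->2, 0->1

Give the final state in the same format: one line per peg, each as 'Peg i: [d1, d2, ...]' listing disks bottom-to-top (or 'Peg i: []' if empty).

Answer: Peg 0: []
Peg 1: [3, 2]
Peg 2: [1]

Derivation:
After move 1 (0->1):
Peg 0: []
Peg 1: [3, 1]
Peg 2: [2]

After move 2 (2->0):
Peg 0: [2]
Peg 1: [3, 1]
Peg 2: []

After move 3 (1->0):
Peg 0: [2, 1]
Peg 1: [3]
Peg 2: []

After move 4 (0->1):
Peg 0: [2]
Peg 1: [3, 1]
Peg 2: []

After move 5 (1->0):
Peg 0: [2, 1]
Peg 1: [3]
Peg 2: []

After move 6 (0->2):
Peg 0: [2]
Peg 1: [3]
Peg 2: [1]

After move 7 (0->1):
Peg 0: []
Peg 1: [3, 2]
Peg 2: [1]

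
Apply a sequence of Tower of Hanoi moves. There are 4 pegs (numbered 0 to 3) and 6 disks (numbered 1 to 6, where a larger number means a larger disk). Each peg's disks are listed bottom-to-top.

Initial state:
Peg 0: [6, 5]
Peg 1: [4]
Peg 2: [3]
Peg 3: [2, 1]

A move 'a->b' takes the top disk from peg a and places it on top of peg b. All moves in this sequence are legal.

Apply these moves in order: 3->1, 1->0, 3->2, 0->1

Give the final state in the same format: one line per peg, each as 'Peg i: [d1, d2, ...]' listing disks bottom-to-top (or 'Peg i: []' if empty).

After move 1 (3->1):
Peg 0: [6, 5]
Peg 1: [4, 1]
Peg 2: [3]
Peg 3: [2]

After move 2 (1->0):
Peg 0: [6, 5, 1]
Peg 1: [4]
Peg 2: [3]
Peg 3: [2]

After move 3 (3->2):
Peg 0: [6, 5, 1]
Peg 1: [4]
Peg 2: [3, 2]
Peg 3: []

After move 4 (0->1):
Peg 0: [6, 5]
Peg 1: [4, 1]
Peg 2: [3, 2]
Peg 3: []

Answer: Peg 0: [6, 5]
Peg 1: [4, 1]
Peg 2: [3, 2]
Peg 3: []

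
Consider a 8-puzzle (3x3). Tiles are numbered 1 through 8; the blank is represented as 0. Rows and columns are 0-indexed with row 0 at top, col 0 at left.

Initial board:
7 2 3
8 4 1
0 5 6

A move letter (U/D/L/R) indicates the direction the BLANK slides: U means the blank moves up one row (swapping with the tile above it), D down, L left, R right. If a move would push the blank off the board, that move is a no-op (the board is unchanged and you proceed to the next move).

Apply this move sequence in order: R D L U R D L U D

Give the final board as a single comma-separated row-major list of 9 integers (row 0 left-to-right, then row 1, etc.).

After move 1 (R):
7 2 3
8 4 1
5 0 6

After move 2 (D):
7 2 3
8 4 1
5 0 6

After move 3 (L):
7 2 3
8 4 1
0 5 6

After move 4 (U):
7 2 3
0 4 1
8 5 6

After move 5 (R):
7 2 3
4 0 1
8 5 6

After move 6 (D):
7 2 3
4 5 1
8 0 6

After move 7 (L):
7 2 3
4 5 1
0 8 6

After move 8 (U):
7 2 3
0 5 1
4 8 6

After move 9 (D):
7 2 3
4 5 1
0 8 6

Answer: 7, 2, 3, 4, 5, 1, 0, 8, 6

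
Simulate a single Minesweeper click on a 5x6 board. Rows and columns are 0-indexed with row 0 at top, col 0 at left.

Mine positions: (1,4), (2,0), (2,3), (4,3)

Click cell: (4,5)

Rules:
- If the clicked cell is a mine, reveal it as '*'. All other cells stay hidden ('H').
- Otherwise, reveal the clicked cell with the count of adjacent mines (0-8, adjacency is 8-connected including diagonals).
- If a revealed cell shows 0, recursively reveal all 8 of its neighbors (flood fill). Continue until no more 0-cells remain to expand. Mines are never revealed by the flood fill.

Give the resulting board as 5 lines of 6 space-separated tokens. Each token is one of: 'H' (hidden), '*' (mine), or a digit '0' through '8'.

H H H H H H
H H H H H H
H H H H 2 1
H H H H 2 0
H H H H 1 0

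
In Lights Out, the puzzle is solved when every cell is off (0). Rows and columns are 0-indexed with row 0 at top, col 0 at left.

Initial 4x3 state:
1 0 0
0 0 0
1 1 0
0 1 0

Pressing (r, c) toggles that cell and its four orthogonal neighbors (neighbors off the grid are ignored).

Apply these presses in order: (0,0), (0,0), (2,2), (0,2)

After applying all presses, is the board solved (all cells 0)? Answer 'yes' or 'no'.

After press 1 at (0,0):
0 1 0
1 0 0
1 1 0
0 1 0

After press 2 at (0,0):
1 0 0
0 0 0
1 1 0
0 1 0

After press 3 at (2,2):
1 0 0
0 0 1
1 0 1
0 1 1

After press 4 at (0,2):
1 1 1
0 0 0
1 0 1
0 1 1

Lights still on: 7

Answer: no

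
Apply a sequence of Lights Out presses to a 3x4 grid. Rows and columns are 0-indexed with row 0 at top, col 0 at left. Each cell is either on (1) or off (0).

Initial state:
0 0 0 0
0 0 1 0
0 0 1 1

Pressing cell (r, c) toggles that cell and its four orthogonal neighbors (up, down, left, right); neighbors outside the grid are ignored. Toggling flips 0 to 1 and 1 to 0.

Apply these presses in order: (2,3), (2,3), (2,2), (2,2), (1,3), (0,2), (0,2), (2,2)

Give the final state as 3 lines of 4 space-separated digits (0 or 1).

After press 1 at (2,3):
0 0 0 0
0 0 1 1
0 0 0 0

After press 2 at (2,3):
0 0 0 0
0 0 1 0
0 0 1 1

After press 3 at (2,2):
0 0 0 0
0 0 0 0
0 1 0 0

After press 4 at (2,2):
0 0 0 0
0 0 1 0
0 0 1 1

After press 5 at (1,3):
0 0 0 1
0 0 0 1
0 0 1 0

After press 6 at (0,2):
0 1 1 0
0 0 1 1
0 0 1 0

After press 7 at (0,2):
0 0 0 1
0 0 0 1
0 0 1 0

After press 8 at (2,2):
0 0 0 1
0 0 1 1
0 1 0 1

Answer: 0 0 0 1
0 0 1 1
0 1 0 1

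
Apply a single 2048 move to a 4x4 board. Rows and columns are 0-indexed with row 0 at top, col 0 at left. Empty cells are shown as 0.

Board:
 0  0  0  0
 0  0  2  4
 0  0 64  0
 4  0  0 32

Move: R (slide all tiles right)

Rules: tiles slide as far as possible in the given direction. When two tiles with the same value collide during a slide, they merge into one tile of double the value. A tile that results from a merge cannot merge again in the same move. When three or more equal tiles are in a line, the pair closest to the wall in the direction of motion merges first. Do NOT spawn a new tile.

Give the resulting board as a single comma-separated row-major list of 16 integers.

Answer: 0, 0, 0, 0, 0, 0, 2, 4, 0, 0, 0, 64, 0, 0, 4, 32

Derivation:
Slide right:
row 0: [0, 0, 0, 0] -> [0, 0, 0, 0]
row 1: [0, 0, 2, 4] -> [0, 0, 2, 4]
row 2: [0, 0, 64, 0] -> [0, 0, 0, 64]
row 3: [4, 0, 0, 32] -> [0, 0, 4, 32]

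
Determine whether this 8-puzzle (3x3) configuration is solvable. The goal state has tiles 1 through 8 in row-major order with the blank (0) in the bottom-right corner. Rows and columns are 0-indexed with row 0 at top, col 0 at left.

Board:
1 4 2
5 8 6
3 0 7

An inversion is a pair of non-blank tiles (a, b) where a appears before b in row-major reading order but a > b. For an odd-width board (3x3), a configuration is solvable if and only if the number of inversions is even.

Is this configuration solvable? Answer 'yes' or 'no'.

Answer: no

Derivation:
Inversions (pairs i<j in row-major order where tile[i] > tile[j] > 0): 7
7 is odd, so the puzzle is not solvable.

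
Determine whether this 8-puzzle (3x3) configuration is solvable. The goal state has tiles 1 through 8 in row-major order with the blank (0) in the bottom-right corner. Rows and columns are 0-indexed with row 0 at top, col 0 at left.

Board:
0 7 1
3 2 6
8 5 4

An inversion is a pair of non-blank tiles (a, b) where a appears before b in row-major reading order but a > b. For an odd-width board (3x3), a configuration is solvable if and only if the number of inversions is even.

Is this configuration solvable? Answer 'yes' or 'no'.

Inversions (pairs i<j in row-major order where tile[i] > tile[j] > 0): 12
12 is even, so the puzzle is solvable.

Answer: yes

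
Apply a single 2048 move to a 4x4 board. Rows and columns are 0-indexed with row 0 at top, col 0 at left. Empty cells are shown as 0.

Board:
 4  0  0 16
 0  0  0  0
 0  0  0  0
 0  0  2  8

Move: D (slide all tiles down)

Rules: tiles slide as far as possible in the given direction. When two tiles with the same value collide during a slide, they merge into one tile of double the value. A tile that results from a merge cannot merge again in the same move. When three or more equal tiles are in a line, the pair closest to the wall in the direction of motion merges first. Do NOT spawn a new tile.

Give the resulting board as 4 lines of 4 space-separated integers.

Answer:  0  0  0  0
 0  0  0  0
 0  0  0 16
 4  0  2  8

Derivation:
Slide down:
col 0: [4, 0, 0, 0] -> [0, 0, 0, 4]
col 1: [0, 0, 0, 0] -> [0, 0, 0, 0]
col 2: [0, 0, 0, 2] -> [0, 0, 0, 2]
col 3: [16, 0, 0, 8] -> [0, 0, 16, 8]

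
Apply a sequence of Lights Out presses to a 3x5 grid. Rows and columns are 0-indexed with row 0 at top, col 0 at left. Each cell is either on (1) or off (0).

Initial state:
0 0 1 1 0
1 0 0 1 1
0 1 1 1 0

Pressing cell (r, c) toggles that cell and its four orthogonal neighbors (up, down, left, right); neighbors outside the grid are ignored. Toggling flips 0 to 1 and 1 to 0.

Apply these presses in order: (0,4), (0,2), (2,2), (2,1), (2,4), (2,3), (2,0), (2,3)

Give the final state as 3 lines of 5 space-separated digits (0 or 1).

Answer: 0 1 0 1 1
0 1 0 1 1
0 0 1 1 1

Derivation:
After press 1 at (0,4):
0 0 1 0 1
1 0 0 1 0
0 1 1 1 0

After press 2 at (0,2):
0 1 0 1 1
1 0 1 1 0
0 1 1 1 0

After press 3 at (2,2):
0 1 0 1 1
1 0 0 1 0
0 0 0 0 0

After press 4 at (2,1):
0 1 0 1 1
1 1 0 1 0
1 1 1 0 0

After press 5 at (2,4):
0 1 0 1 1
1 1 0 1 1
1 1 1 1 1

After press 6 at (2,3):
0 1 0 1 1
1 1 0 0 1
1 1 0 0 0

After press 7 at (2,0):
0 1 0 1 1
0 1 0 0 1
0 0 0 0 0

After press 8 at (2,3):
0 1 0 1 1
0 1 0 1 1
0 0 1 1 1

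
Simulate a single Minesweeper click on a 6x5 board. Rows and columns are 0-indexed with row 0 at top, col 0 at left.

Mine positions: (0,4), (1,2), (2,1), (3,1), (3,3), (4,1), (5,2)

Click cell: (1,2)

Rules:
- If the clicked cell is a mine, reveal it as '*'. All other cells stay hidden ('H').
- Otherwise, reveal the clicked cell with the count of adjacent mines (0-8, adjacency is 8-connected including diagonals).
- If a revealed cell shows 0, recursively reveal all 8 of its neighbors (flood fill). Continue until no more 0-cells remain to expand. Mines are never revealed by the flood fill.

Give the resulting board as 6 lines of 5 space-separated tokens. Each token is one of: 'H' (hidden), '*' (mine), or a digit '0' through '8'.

H H H H H
H H * H H
H H H H H
H H H H H
H H H H H
H H H H H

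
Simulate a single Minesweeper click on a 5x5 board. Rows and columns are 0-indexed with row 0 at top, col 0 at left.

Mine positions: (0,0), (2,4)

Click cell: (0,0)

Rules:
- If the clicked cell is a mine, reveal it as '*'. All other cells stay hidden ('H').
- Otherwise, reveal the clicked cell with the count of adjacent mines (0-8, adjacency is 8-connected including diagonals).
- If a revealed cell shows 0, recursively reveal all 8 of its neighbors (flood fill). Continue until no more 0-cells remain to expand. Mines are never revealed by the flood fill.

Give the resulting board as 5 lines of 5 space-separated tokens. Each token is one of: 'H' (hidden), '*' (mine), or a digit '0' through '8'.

* H H H H
H H H H H
H H H H H
H H H H H
H H H H H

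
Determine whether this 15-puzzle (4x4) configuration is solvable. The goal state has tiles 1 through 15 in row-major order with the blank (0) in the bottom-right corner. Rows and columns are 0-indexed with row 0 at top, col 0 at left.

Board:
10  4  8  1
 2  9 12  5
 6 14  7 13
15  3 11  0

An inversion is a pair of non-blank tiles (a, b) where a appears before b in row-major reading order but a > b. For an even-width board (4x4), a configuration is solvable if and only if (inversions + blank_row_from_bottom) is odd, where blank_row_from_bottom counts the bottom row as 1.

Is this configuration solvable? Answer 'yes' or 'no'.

Answer: yes

Derivation:
Inversions: 38
Blank is in row 3 (0-indexed from top), which is row 1 counting from the bottom (bottom = 1).
38 + 1 = 39, which is odd, so the puzzle is solvable.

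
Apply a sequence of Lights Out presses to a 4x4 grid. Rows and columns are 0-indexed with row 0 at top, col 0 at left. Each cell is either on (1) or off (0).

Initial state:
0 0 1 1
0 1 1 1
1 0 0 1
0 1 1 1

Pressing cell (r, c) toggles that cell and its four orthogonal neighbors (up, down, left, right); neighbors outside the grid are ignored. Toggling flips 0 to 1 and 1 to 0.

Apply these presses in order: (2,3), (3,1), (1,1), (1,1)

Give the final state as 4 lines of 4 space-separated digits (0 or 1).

Answer: 0 0 1 1
0 1 1 0
1 1 1 0
1 0 0 0

Derivation:
After press 1 at (2,3):
0 0 1 1
0 1 1 0
1 0 1 0
0 1 1 0

After press 2 at (3,1):
0 0 1 1
0 1 1 0
1 1 1 0
1 0 0 0

After press 3 at (1,1):
0 1 1 1
1 0 0 0
1 0 1 0
1 0 0 0

After press 4 at (1,1):
0 0 1 1
0 1 1 0
1 1 1 0
1 0 0 0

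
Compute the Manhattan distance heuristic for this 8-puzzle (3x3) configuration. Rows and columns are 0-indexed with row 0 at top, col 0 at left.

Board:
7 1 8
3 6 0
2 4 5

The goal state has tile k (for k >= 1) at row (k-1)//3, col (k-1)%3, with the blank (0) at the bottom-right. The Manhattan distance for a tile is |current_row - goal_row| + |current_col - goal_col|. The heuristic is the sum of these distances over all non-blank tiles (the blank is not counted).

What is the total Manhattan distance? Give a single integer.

Tile 7: at (0,0), goal (2,0), distance |0-2|+|0-0| = 2
Tile 1: at (0,1), goal (0,0), distance |0-0|+|1-0| = 1
Tile 8: at (0,2), goal (2,1), distance |0-2|+|2-1| = 3
Tile 3: at (1,0), goal (0,2), distance |1-0|+|0-2| = 3
Tile 6: at (1,1), goal (1,2), distance |1-1|+|1-2| = 1
Tile 2: at (2,0), goal (0,1), distance |2-0|+|0-1| = 3
Tile 4: at (2,1), goal (1,0), distance |2-1|+|1-0| = 2
Tile 5: at (2,2), goal (1,1), distance |2-1|+|2-1| = 2
Sum: 2 + 1 + 3 + 3 + 1 + 3 + 2 + 2 = 17

Answer: 17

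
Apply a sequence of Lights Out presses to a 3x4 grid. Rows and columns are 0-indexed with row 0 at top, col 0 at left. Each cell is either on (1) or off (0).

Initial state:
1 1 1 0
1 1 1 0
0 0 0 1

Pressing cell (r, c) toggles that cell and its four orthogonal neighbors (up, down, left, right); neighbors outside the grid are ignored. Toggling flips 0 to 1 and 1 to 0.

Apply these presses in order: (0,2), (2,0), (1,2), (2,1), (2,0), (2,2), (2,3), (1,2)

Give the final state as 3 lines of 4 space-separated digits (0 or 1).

After press 1 at (0,2):
1 0 0 1
1 1 0 0
0 0 0 1

After press 2 at (2,0):
1 0 0 1
0 1 0 0
1 1 0 1

After press 3 at (1,2):
1 0 1 1
0 0 1 1
1 1 1 1

After press 4 at (2,1):
1 0 1 1
0 1 1 1
0 0 0 1

After press 5 at (2,0):
1 0 1 1
1 1 1 1
1 1 0 1

After press 6 at (2,2):
1 0 1 1
1 1 0 1
1 0 1 0

After press 7 at (2,3):
1 0 1 1
1 1 0 0
1 0 0 1

After press 8 at (1,2):
1 0 0 1
1 0 1 1
1 0 1 1

Answer: 1 0 0 1
1 0 1 1
1 0 1 1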